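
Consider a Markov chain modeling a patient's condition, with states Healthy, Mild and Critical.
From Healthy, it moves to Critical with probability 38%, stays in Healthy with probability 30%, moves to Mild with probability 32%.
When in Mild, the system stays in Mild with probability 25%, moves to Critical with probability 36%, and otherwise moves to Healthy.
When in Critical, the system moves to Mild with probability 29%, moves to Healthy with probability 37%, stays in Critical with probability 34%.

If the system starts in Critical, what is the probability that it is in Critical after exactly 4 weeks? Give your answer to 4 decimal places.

Propagate the distribution vector 4 weeks from Critical.
After 0 weeks: (0.0000, 0.0000, 1.0000)
After 1 week: (0.3700, 0.2900, 0.3400)
After 2 weeks: (0.3499, 0.2895, 0.3606)
After 3 weeks: (0.3513, 0.2889, 0.3598)
After 4 weeks: (0.3512, 0.2890, 0.3598)
P(in Critical after 4 weeks) = 0.3598

0.3598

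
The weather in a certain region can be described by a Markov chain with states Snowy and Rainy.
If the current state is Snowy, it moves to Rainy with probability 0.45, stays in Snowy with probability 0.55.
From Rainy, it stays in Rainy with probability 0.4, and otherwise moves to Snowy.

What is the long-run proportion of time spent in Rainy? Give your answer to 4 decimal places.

0.4286

Let the stationary distribution be π with π = πP and π_1 + π_2 = 1.
π_1 = 0.55·π_1 + 0.6·π_2
Solving with the normalization constraint gives π = (0.5714, 0.4286).
So the stationary probability of Rainy is 0.4286.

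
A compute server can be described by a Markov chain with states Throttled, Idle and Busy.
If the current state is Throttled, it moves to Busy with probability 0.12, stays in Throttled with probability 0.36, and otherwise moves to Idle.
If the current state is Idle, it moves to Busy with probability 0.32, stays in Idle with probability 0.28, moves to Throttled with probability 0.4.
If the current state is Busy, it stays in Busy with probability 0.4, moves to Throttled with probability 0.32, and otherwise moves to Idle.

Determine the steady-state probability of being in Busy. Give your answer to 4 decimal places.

Let the stationary distribution be π with π = πP and π_1 + π_2 + π_3 = 1.
π_1 = 0.36·π_1 + 0.4·π_2 + 0.32·π_3
π_2 = 0.52·π_1 + 0.28·π_2 + 0.28·π_3
Solving with the normalization constraint gives π = (0.3639, 0.3673, 0.2687).
So the stationary probability of Busy is 0.2687.

0.2687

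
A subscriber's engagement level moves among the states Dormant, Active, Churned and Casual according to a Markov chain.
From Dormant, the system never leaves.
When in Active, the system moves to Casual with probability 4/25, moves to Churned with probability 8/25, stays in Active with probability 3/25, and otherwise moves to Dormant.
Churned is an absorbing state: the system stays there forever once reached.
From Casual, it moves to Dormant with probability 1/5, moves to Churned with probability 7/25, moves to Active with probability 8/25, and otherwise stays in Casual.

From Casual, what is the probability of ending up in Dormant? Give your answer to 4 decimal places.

Let h(s) be the probability of absorption at Dormant starting from transient state s. Then h(Dormant) = 1 and h(Churned) = 0. By first-step analysis:
h(Active) = 0.4·1 + 0.12·h(Active) + 0.32·0 + 0.16·h(Casual)
h(Casual) = 0.2·1 + 0.32·h(Active) + 0.28·0 + 0.2·h(Casual)
Solving: h(Active) = 0.5392, h(Casual) = 0.4657.
Starting from Casual, the probability is 0.4657.

0.4657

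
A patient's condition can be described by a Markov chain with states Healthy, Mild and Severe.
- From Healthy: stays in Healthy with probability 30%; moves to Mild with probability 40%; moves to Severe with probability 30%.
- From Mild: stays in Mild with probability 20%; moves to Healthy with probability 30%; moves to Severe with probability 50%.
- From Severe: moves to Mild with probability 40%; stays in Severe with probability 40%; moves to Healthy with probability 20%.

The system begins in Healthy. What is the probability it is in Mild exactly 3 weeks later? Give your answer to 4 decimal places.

0.3360

Propagate the distribution vector 3 weeks from Healthy.
After 0 weeks: (1.0000, 0.0000, 0.0000)
After 1 week: (0.3000, 0.4000, 0.3000)
After 2 weeks: (0.2700, 0.3200, 0.4100)
After 3 weeks: (0.2590, 0.3360, 0.4050)
P(in Mild after 3 weeks) = 0.3360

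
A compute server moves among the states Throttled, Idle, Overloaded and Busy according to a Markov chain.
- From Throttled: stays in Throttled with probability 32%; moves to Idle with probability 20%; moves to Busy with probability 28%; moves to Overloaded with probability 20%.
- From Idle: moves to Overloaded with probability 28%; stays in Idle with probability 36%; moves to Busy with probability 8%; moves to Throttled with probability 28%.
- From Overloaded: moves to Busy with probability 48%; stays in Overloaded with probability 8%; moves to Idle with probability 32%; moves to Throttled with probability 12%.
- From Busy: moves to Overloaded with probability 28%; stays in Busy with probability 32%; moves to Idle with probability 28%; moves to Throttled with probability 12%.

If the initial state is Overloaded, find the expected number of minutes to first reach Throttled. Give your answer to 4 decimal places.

5.8373

Let t(s) be the expected number of minutes to first reach Throttled from state s, with t(Throttled) = 0. Conditioning on the first minute:
t(Idle) = 1 + 0.36·t(Idle) + 0.28·t(Overloaded) + 0.08·t(Busy)
t(Overloaded) = 1 + 0.32·t(Idle) + 0.08·t(Overloaded) + 0.48·t(Busy)
t(Busy) = 1 + 0.28·t(Idle) + 0.28·t(Overloaded) + 0.32·t(Busy)
Solving: t(Idle) = 4.8502, t(Overloaded) = 5.8373, t(Busy) = 5.8713.
Expected minutes from Overloaded to Throttled: 5.8373.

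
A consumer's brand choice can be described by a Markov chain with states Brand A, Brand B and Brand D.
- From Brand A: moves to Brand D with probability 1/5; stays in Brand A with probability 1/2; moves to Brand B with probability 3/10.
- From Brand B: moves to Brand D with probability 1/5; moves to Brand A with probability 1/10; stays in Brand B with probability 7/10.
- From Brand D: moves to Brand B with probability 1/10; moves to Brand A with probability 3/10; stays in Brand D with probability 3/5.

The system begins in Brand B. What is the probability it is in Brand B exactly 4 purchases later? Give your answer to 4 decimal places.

Propagate the distribution vector 4 purchases from Brand B.
After 0 purchases: (0.0000, 1.0000, 0.0000)
After 1 purchase: (0.1000, 0.7000, 0.2000)
After 2 purchases: (0.1800, 0.5400, 0.2800)
After 3 purchases: (0.2280, 0.4600, 0.3120)
After 4 purchases: (0.2536, 0.4216, 0.3248)
P(in Brand B after 4 purchases) = 0.4216

0.4216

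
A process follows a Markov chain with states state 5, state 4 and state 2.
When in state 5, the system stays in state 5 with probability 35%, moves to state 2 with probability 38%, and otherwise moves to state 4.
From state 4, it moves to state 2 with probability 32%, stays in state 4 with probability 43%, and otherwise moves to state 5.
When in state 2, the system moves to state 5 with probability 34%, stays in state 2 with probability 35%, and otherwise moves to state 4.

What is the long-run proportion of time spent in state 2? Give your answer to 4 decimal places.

0.3492

Let the stationary distribution be π with π = πP and π_1 + π_2 + π_3 = 1.
π_1 = 0.35·π_1 + 0.25·π_2 + 0.34·π_3
π_2 = 0.27·π_1 + 0.43·π_2 + 0.31·π_3
Solving with the normalization constraint gives π = (0.3127, 0.3381, 0.3492).
So the stationary probability of state 2 is 0.3492.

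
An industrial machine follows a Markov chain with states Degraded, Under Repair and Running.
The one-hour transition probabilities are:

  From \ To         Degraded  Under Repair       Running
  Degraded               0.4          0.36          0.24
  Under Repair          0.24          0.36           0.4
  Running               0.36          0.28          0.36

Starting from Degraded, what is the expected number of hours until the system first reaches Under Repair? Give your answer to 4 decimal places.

Let t(s) be the expected number of hours to first reach Under Repair from state s, with t(Under Repair) = 0. Conditioning on the first hour:
t(Degraded) = 1 + 0.4·t(Degraded) + 0.24·t(Running)
t(Running) = 1 + 0.36·t(Degraded) + 0.36·t(Running)
Solving: t(Degraded) = 2.9570, t(Running) = 3.2258.
Expected hours from Degraded to Under Repair: 2.9570.

2.9570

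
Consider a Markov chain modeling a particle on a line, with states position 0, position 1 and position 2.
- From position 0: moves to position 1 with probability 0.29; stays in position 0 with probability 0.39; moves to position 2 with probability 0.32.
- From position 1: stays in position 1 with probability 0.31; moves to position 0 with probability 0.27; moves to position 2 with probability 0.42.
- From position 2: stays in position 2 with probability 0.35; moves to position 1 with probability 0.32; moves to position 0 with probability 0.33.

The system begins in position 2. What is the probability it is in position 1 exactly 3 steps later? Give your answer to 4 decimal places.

Propagate the distribution vector 3 steps from position 2.
After 0 steps: (0.0000, 0.0000, 1.0000)
After 1 step: (0.3300, 0.3200, 0.3500)
After 2 steps: (0.3306, 0.3069, 0.3625)
After 3 steps: (0.3314, 0.3070, 0.3616)
P(in position 1 after 3 steps) = 0.3070

0.3070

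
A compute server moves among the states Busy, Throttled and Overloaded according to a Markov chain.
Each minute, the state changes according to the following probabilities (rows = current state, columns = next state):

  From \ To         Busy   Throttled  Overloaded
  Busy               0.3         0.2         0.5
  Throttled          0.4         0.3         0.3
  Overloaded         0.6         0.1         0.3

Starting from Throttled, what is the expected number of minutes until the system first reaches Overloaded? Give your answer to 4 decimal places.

2.6829

Let t(s) be the expected number of minutes to first reach Overloaded from state s, with t(Overloaded) = 0. Conditioning on the first minute:
t(Busy) = 1 + 0.3·t(Busy) + 0.2·t(Throttled)
t(Throttled) = 1 + 0.4·t(Busy) + 0.3·t(Throttled)
Solving: t(Busy) = 2.1951, t(Throttled) = 2.6829.
Expected minutes from Throttled to Overloaded: 2.6829.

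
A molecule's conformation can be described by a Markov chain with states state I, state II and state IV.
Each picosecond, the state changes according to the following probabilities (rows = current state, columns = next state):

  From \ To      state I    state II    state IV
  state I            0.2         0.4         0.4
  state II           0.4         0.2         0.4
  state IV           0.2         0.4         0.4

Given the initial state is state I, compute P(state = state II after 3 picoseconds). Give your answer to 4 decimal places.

0.3360

Propagate the distribution vector 3 picoseconds from state I.
After 0 picoseconds: (1.0000, 0.0000, 0.0000)
After 1 picosecond: (0.2000, 0.4000, 0.4000)
After 2 picoseconds: (0.2800, 0.3200, 0.4000)
After 3 picoseconds: (0.2640, 0.3360, 0.4000)
P(in state II after 3 picoseconds) = 0.3360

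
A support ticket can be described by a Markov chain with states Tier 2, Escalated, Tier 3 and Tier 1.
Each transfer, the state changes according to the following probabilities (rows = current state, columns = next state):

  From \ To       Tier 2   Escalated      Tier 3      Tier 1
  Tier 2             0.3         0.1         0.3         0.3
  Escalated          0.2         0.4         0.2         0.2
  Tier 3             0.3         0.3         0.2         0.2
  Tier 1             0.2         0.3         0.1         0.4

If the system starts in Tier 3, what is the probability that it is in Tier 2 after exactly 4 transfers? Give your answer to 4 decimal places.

Propagate the distribution vector 4 transfers from Tier 3.
After 0 transfers: (0.0000, 0.0000, 1.0000, 0.0000)
After 1 transfer: (0.3000, 0.3000, 0.2000, 0.2000)
After 2 transfers: (0.2500, 0.2700, 0.2100, 0.2700)
After 3 transfers: (0.2460, 0.2770, 0.1980, 0.2790)
After 4 transfers: (0.2444, 0.2785, 0.1967, 0.2804)
P(in Tier 2 after 4 transfers) = 0.2444

0.2444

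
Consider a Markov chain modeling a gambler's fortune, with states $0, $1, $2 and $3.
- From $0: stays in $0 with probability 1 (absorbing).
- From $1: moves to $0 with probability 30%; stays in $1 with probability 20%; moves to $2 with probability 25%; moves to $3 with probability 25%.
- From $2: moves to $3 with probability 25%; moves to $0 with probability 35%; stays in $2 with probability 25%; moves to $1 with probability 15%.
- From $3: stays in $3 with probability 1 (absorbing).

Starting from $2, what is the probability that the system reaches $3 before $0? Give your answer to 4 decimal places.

Let h(s) be the probability of absorption at $3 starting from transient state s. Then h($3) = 1 and h($0) = 0. By first-step analysis:
h($1) = 0.3·0 + 0.2·h($1) + 0.25·h($2) + 0.25·1
h($2) = 0.35·0 + 0.15·h($1) + 0.25·h($2) + 0.25·1
Solving: h($1) = 0.4444, h($2) = 0.4222.
Starting from $2, the probability is 0.4222.

0.4222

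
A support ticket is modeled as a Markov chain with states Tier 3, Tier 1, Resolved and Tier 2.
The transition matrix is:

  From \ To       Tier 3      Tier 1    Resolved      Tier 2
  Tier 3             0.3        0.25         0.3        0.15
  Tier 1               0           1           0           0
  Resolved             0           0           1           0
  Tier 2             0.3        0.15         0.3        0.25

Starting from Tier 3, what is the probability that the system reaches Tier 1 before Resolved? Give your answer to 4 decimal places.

0.4375

Let h(s) be the probability of absorption at Tier 1 starting from transient state s. Then h(Tier 1) = 1 and h(Resolved) = 0. By first-step analysis:
h(Tier 3) = 0.3·h(Tier 3) + 0.25·1 + 0.3·0 + 0.15·h(Tier 2)
h(Tier 2) = 0.3·h(Tier 3) + 0.15·1 + 0.3·0 + 0.25·h(Tier 2)
Solving: h(Tier 3) = 0.4375, h(Tier 2) = 0.3750.
Starting from Tier 3, the probability is 0.4375.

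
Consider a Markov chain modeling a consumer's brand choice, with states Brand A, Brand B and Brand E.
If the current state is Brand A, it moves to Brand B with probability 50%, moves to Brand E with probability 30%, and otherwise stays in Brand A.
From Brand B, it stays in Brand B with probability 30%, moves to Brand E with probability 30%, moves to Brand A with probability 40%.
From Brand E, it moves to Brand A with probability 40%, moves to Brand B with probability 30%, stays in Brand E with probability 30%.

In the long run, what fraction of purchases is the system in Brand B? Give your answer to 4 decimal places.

Let the stationary distribution be π with π = πP and π_1 + π_2 + π_3 = 1.
π_1 = 0.2·π_1 + 0.4·π_2 + 0.4·π_3
π_2 = 0.5·π_1 + 0.3·π_2 + 0.3·π_3
Solving with the normalization constraint gives π = (0.3333, 0.3667, 0.3000).
So the stationary probability of Brand B is 0.3667.

0.3667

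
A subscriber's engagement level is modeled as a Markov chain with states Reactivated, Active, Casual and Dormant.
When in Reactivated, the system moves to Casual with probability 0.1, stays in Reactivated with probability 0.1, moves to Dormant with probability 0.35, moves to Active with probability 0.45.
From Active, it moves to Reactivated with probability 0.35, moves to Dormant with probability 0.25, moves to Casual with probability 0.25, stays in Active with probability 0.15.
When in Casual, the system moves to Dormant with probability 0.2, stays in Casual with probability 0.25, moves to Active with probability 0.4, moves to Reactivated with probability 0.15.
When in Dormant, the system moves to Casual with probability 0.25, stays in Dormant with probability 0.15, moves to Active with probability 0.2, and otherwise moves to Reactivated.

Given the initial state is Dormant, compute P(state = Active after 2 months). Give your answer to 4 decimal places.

Propagate the distribution vector 2 months from Dormant.
After 0 months: (0.0000, 0.0000, 0.0000, 1.0000)
After 1 month: (0.4000, 0.2000, 0.2500, 0.1500)
After 2 months: (0.2075, 0.3400, 0.1900, 0.2625)
P(in Active after 2 months) = 0.3400

0.3400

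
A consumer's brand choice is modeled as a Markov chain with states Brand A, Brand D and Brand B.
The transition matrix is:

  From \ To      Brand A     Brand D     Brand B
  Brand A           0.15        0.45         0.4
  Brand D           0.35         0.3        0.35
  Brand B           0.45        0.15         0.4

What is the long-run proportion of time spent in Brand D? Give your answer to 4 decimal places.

Let the stationary distribution be π with π = πP and π_1 + π_2 + π_3 = 1.
π_1 = 0.15·π_1 + 0.35·π_2 + 0.45·π_3
π_2 = 0.45·π_1 + 0.3·π_2 + 0.15·π_3
Solving with the normalization constraint gives π = (0.3238, 0.2907, 0.3855).
So the stationary probability of Brand D is 0.2907.

0.2907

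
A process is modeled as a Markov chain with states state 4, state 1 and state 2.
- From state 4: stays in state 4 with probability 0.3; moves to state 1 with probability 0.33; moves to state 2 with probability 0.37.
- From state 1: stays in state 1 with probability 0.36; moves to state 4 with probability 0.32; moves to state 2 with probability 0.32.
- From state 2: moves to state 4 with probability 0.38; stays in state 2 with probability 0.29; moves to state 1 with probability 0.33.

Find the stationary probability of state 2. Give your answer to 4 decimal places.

0.3268

Let the stationary distribution be π with π = πP and π_1 + π_2 + π_3 = 1.
π_1 = 0.3·π_1 + 0.32·π_2 + 0.38·π_3
π_2 = 0.33·π_1 + 0.36·π_2 + 0.33·π_3
Solving with the normalization constraint gives π = (0.3330, 0.3402, 0.3268).
So the stationary probability of state 2 is 0.3268.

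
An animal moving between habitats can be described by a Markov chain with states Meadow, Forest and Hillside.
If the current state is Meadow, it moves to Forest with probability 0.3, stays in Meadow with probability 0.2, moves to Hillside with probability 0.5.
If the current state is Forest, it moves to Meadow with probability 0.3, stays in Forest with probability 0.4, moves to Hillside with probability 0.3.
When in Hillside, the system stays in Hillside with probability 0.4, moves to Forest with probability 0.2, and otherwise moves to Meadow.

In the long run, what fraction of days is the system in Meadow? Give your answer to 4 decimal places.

Let the stationary distribution be π with π = πP and π_1 + π_2 + π_3 = 1.
π_1 = 0.2·π_1 + 0.3·π_2 + 0.4·π_3
π_2 = 0.3·π_1 + 0.4·π_2 + 0.2·π_3
Solving with the normalization constraint gives π = (0.3093, 0.2887, 0.4021).
So the stationary probability of Meadow is 0.3093.

0.3093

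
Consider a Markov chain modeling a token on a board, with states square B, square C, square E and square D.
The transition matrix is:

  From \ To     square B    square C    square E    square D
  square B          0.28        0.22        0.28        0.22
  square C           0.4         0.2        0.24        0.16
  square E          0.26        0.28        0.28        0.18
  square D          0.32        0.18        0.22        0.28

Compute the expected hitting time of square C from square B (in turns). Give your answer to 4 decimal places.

4.4035

Let t(s) be the expected number of turns to first reach square C from state s, with t(square C) = 0. Conditioning on the first turn:
t(square B) = 1 + 0.28·t(square B) + 0.28·t(square E) + 0.22·t(square D)
t(square E) = 1 + 0.26·t(square B) + 0.28·t(square E) + 0.18·t(square D)
t(square D) = 1 + 0.32·t(square B) + 0.22·t(square E) + 0.28·t(square D)
Solving: t(square B) = 4.4035, t(square E) = 4.1311, t(square D) = 4.6083.
Expected turns from square B to square C: 4.4035.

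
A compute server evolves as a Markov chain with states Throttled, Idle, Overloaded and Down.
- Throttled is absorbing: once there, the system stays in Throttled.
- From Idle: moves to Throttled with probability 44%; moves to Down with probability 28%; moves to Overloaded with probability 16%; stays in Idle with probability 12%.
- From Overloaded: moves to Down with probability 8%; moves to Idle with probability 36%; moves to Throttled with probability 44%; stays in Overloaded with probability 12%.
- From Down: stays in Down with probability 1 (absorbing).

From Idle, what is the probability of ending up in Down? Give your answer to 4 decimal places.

0.3616

Let h(s) be the probability of absorption at Down starting from transient state s. Then h(Down) = 1 and h(Throttled) = 0. By first-step analysis:
h(Idle) = 0.44·0 + 0.12·h(Idle) + 0.16·h(Overloaded) + 0.28·1
h(Overloaded) = 0.44·0 + 0.36·h(Idle) + 0.12·h(Overloaded) + 0.08·1
Solving: h(Idle) = 0.3616, h(Overloaded) = 0.2388.
Starting from Idle, the probability is 0.3616.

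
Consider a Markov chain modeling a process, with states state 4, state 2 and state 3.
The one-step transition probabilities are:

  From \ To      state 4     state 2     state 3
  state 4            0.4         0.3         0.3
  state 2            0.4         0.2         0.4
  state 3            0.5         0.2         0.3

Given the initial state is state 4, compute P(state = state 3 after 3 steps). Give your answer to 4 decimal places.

0.3240

Propagate the distribution vector 3 steps from state 4.
After 0 steps: (1.0000, 0.0000, 0.0000)
After 1 step: (0.4000, 0.3000, 0.3000)
After 2 steps: (0.4300, 0.2400, 0.3300)
After 3 steps: (0.4330, 0.2430, 0.3240)
P(in state 3 after 3 steps) = 0.3240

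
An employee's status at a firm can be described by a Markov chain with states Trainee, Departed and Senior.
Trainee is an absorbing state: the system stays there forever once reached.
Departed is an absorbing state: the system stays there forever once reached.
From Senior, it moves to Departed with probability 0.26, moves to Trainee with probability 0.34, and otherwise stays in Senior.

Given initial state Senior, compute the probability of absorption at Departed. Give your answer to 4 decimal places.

0.4333

Let h(s) be the probability of absorption at Departed starting from transient state s. Then h(Departed) = 1 and h(Trainee) = 0. By first-step analysis:
h(Senior) = 0.34·0 + 0.26·1 + 0.4·h(Senior)
Solving: h(Senior) = 0.4333.
Starting from Senior, the probability is 0.4333.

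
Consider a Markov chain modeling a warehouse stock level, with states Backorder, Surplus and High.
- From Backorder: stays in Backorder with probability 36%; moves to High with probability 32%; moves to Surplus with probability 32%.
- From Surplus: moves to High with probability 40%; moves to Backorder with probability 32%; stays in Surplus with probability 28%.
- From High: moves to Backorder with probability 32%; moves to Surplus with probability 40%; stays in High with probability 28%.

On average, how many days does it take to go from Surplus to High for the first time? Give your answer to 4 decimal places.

2.6786

Let t(s) be the expected number of days to first reach High from state s, with t(High) = 0. Conditioning on the first day:
t(Backorder) = 1 + 0.36·t(Backorder) + 0.32·t(Surplus)
t(Surplus) = 1 + 0.32·t(Backorder) + 0.28·t(Surplus)
Solving: t(Backorder) = 2.9018, t(Surplus) = 2.6786.
Expected days from Surplus to High: 2.6786.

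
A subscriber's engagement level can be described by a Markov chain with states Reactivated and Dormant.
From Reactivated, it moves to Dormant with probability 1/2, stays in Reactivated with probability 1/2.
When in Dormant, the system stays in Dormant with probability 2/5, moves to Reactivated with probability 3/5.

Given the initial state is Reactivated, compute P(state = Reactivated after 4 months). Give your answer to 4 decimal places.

0.5455

Propagate the distribution vector 4 months from Reactivated.
After 0 months: (1.0000, 0.0000)
After 1 month: (0.5000, 0.5000)
After 2 months: (0.5500, 0.4500)
After 3 months: (0.5450, 0.4550)
After 4 months: (0.5455, 0.4545)
P(in Reactivated after 4 months) = 0.5455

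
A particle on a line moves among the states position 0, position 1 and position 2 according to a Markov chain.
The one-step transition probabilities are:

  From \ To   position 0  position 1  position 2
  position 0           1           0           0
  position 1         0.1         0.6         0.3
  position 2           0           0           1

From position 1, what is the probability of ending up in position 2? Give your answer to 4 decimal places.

0.7500

Let h(s) be the probability of absorption at position 2 starting from transient state s. Then h(position 2) = 1 and h(position 0) = 0. By first-step analysis:
h(position 1) = 0.1·0 + 0.6·h(position 1) + 0.3·1
Solving: h(position 1) = 0.7500.
Starting from position 1, the probability is 0.7500.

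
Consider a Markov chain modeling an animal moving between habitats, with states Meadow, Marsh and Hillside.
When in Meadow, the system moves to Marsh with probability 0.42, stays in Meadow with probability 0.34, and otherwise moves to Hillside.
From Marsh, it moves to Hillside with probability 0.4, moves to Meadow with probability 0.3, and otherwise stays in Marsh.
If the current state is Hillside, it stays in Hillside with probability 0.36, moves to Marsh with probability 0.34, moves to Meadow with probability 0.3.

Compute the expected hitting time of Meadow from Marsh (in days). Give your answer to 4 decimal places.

Let t(s) be the expected number of days to first reach Meadow from state s, with t(Meadow) = 0. Conditioning on the first day:
t(Marsh) = 1 + 0.3·t(Marsh) + 0.4·t(Hillside)
t(Hillside) = 1 + 0.34·t(Marsh) + 0.36·t(Hillside)
Solving: t(Marsh) = 3.3333, t(Hillside) = 3.3333.
Expected days from Marsh to Meadow: 3.3333.

3.3333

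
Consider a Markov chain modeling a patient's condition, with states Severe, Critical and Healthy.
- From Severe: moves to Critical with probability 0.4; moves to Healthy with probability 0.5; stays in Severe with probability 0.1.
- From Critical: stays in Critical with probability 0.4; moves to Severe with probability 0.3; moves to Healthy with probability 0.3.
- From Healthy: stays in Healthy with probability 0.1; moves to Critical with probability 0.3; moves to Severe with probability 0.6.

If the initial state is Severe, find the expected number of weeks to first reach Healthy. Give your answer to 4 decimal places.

2.3810

Let t(s) be the expected number of weeks to first reach Healthy from state s, with t(Healthy) = 0. Conditioning on the first week:
t(Severe) = 1 + 0.1·t(Severe) + 0.4·t(Critical)
t(Critical) = 1 + 0.3·t(Severe) + 0.4·t(Critical)
Solving: t(Severe) = 2.3810, t(Critical) = 2.8571.
Expected weeks from Severe to Healthy: 2.3810.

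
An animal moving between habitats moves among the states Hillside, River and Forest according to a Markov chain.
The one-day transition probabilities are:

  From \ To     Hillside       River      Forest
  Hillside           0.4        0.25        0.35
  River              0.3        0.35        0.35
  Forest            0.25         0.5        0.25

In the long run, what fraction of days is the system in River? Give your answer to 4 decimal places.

0.3662

Let the stationary distribution be π with π = πP and π_1 + π_2 + π_3 = 1.
π_1 = 0.4·π_1 + 0.3·π_2 + 0.25·π_3
π_2 = 0.25·π_1 + 0.35·π_2 + 0.5·π_3
Solving with the normalization constraint gives π = (0.3157, 0.3662, 0.3182).
So the stationary probability of River is 0.3662.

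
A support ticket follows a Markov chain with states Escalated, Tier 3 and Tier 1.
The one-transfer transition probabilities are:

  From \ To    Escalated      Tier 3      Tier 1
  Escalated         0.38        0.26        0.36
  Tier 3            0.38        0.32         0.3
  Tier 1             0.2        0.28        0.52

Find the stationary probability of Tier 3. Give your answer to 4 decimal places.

0.2853

Let the stationary distribution be π with π = πP and π_1 + π_2 + π_3 = 1.
π_1 = 0.38·π_1 + 0.38·π_2 + 0.2·π_3
π_2 = 0.26·π_1 + 0.32·π_2 + 0.28·π_3
Solving with the normalization constraint gives π = (0.3065, 0.2853, 0.4082).
So the stationary probability of Tier 3 is 0.2853.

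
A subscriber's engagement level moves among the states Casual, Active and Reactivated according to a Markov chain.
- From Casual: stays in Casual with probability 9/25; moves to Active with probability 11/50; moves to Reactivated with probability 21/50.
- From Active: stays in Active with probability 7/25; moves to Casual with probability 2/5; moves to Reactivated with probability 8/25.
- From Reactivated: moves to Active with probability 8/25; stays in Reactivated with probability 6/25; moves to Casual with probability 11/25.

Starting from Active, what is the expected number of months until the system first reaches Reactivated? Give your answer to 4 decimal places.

Let t(s) be the expected number of months to first reach Reactivated from state s, with t(Reactivated) = 0. Conditioning on the first month:
t(Casual) = 1 + 0.36·t(Casual) + 0.22·t(Active)
t(Active) = 1 + 0.4·t(Casual) + 0.28·t(Active)
Solving: t(Casual) = 2.5215, t(Active) = 2.7897.
Expected months from Active to Reactivated: 2.7897.

2.7897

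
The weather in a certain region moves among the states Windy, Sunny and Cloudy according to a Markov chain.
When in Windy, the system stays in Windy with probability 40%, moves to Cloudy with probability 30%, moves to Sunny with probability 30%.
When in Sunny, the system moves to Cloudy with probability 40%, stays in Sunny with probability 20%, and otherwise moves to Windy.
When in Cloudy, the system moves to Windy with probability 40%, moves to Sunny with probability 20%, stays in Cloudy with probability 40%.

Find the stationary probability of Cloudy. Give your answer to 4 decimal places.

0.3600

Let the stationary distribution be π with π = πP and π_1 + π_2 + π_3 = 1.
π_1 = 0.4·π_1 + 0.4·π_2 + 0.4·π_3
π_2 = 0.3·π_1 + 0.2·π_2 + 0.2·π_3
Solving with the normalization constraint gives π = (0.4000, 0.2400, 0.3600).
So the stationary probability of Cloudy is 0.3600.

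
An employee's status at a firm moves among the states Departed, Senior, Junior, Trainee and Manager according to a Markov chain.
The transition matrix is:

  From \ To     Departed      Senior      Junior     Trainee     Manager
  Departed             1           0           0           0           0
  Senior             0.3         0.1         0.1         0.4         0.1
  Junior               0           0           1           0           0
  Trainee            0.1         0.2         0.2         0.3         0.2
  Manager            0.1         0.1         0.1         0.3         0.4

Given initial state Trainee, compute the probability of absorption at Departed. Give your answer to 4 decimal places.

Let h(s) be the probability of absorption at Departed starting from transient state s. Then h(Departed) = 1 and h(Junior) = 0. By first-step analysis:
h(Senior) = 0.3·1 + 0.1·h(Senior) + 0.1·0 + 0.4·h(Trainee) + 0.1·h(Manager)
h(Trainee) = 0.1·1 + 0.2·h(Senior) + 0.2·0 + 0.3·h(Trainee) + 0.2·h(Manager)
h(Manager) = 0.1·1 + 0.1·h(Senior) + 0.1·0 + 0.3·h(Trainee) + 0.4·h(Manager)
Solving: h(Senior) = 0.5882, h(Trainee) = 0.4510, h(Manager) = 0.4902.
Starting from Trainee, the probability is 0.4510.

0.4510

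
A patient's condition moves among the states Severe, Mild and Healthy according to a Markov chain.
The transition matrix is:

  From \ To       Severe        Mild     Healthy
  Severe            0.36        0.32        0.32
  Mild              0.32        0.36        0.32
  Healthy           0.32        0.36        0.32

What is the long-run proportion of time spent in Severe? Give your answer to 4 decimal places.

Let the stationary distribution be π with π = πP and π_1 + π_2 + π_3 = 1.
π_1 = 0.36·π_1 + 0.32·π_2 + 0.32·π_3
π_2 = 0.32·π_1 + 0.36·π_2 + 0.36·π_3
Solving with the normalization constraint gives π = (0.3333, 0.3467, 0.3200).
So the stationary probability of Severe is 0.3333.

0.3333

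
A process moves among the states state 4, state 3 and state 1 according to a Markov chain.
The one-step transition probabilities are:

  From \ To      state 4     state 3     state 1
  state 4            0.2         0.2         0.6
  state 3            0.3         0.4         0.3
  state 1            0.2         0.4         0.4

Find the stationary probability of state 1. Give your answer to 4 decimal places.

Let the stationary distribution be π with π = πP and π_1 + π_2 + π_3 = 1.
π_1 = 0.2·π_1 + 0.3·π_2 + 0.2·π_3
π_2 = 0.2·π_1 + 0.4·π_2 + 0.4·π_3
Solving with the normalization constraint gives π = (0.2353, 0.3529, 0.4118).
So the stationary probability of state 1 is 0.4118.

0.4118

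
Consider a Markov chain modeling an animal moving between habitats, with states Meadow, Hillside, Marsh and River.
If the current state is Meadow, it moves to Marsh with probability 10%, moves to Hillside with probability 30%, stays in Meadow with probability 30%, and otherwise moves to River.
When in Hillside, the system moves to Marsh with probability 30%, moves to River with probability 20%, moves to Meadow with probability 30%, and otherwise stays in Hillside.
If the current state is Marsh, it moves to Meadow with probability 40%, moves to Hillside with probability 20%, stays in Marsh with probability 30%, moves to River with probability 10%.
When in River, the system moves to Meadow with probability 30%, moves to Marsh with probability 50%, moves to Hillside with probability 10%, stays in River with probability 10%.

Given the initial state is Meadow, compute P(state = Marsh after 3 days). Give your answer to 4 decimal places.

Propagate the distribution vector 3 days from Meadow.
After 0 days: (1.0000, 0.0000, 0.0000, 0.0000)
After 1 day: (0.3000, 0.3000, 0.1000, 0.3000)
After 2 days: (0.3100, 0.2000, 0.3000, 0.1900)
After 3 days: (0.3300, 0.2120, 0.2760, 0.1820)
P(in Marsh after 3 days) = 0.2760

0.2760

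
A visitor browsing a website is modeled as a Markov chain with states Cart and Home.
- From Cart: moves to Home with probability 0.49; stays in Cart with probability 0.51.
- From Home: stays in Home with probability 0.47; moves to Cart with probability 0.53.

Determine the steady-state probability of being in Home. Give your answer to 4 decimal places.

Let the stationary distribution be π with π = πP and π_1 + π_2 = 1.
π_1 = 0.51·π_1 + 0.53·π_2
Solving with the normalization constraint gives π = (0.5196, 0.4804).
So the stationary probability of Home is 0.4804.

0.4804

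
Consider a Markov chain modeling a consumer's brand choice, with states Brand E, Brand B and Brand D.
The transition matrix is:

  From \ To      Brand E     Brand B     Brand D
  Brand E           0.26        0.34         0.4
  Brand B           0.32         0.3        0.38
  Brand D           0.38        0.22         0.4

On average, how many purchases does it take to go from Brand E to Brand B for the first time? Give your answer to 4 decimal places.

Let t(s) be the expected number of purchases to first reach Brand B from state s, with t(Brand B) = 0. Conditioning on the first purchase:
t(Brand E) = 1 + 0.26·t(Brand E) + 0.4·t(Brand D)
t(Brand D) = 1 + 0.38·t(Brand E) + 0.4·t(Brand D)
Solving: t(Brand E) = 3.4247, t(Brand D) = 3.8356.
Expected purchases from Brand E to Brand B: 3.4247.

3.4247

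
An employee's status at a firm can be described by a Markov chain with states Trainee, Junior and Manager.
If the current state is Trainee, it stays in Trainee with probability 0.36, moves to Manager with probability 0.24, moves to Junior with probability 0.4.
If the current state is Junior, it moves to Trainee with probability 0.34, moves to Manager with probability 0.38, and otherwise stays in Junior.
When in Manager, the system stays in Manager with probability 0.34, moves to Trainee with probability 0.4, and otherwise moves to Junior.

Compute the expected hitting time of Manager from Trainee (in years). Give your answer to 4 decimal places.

Let t(s) be the expected number of years to first reach Manager from state s, with t(Manager) = 0. Conditioning on the first year:
t(Trainee) = 1 + 0.36·t(Trainee) + 0.4·t(Junior)
t(Junior) = 1 + 0.34·t(Trainee) + 0.28·t(Junior)
Solving: t(Trainee) = 3.4483, t(Junior) = 3.0172.
Expected years from Trainee to Manager: 3.4483.

3.4483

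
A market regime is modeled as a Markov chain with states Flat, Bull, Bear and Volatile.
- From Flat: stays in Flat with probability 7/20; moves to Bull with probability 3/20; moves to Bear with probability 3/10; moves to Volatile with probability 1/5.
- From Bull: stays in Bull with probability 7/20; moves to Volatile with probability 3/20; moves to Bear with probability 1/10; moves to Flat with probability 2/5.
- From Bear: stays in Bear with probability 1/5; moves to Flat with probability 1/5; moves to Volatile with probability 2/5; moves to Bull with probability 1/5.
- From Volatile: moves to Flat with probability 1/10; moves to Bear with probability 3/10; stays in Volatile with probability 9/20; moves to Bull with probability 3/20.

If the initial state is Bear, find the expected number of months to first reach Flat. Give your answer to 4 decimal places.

4.8476

Let t(s) be the expected number of months to first reach Flat from state s, with t(Flat) = 0. Conditioning on the first month:
t(Bull) = 1 + 0.35·t(Bull) + 0.1·t(Bear) + 0.15·t(Volatile)
t(Bear) = 1 + 0.2·t(Bull) + 0.2·t(Bear) + 0.4·t(Volatile)
t(Volatile) = 1 + 0.15·t(Bull) + 0.3·t(Bear) + 0.45·t(Volatile)
Solving: t(Bull) = 3.5366, t(Bear) = 4.8476, t(Volatile) = 5.4268.
Expected months from Bear to Flat: 4.8476.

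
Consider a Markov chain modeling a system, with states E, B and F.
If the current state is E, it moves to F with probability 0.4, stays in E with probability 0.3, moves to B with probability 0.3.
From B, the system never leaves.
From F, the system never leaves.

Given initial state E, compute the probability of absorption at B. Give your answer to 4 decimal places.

Let h(s) be the probability of absorption at B starting from transient state s. Then h(B) = 1 and h(F) = 0. By first-step analysis:
h(E) = 0.3·h(E) + 0.3·1 + 0.4·0
Solving: h(E) = 0.4286.
Starting from E, the probability is 0.4286.

0.4286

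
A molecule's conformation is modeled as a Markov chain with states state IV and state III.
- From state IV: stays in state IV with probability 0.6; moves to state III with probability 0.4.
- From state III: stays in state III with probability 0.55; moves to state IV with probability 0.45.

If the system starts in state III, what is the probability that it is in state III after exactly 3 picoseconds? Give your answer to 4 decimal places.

Propagate the distribution vector 3 picoseconds from state III.
After 0 picoseconds: (0.0000, 1.0000)
After 1 picosecond: (0.4500, 0.5500)
After 2 picoseconds: (0.5175, 0.4825)
After 3 picoseconds: (0.5276, 0.4724)
P(in state III after 3 picoseconds) = 0.4724

0.4724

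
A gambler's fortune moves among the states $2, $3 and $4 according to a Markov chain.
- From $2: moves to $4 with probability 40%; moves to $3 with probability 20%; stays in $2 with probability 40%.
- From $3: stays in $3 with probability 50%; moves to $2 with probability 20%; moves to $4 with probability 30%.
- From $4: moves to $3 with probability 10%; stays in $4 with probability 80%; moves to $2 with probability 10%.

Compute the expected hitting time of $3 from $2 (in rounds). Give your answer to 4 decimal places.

Let t(s) be the expected number of rounds to first reach $3 from state s, with t($3) = 0. Conditioning on the first round:
t($2) = 1 + 0.4·t($2) + 0.4·t($4)
t($4) = 1 + 0.1·t($2) + 0.8·t($4)
Solving: t($2) = 7.5000, t($4) = 8.7500.
Expected rounds from $2 to $3: 7.5000.

7.5000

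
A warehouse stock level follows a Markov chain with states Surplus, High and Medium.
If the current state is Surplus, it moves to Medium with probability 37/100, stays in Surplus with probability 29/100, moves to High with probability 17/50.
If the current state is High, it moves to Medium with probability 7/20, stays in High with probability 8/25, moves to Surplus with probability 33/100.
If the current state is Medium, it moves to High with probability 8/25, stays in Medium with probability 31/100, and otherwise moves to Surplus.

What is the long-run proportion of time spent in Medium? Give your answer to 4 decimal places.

Let the stationary distribution be π with π = πP and π_1 + π_2 + π_3 = 1.
π_1 = 0.29·π_1 + 0.33·π_2 + 0.37·π_3
π_2 = 0.34·π_1 + 0.32·π_2 + 0.32·π_3
Solving with the normalization constraint gives π = (0.3305, 0.3266, 0.3429).
So the stationary probability of Medium is 0.3429.

0.3429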